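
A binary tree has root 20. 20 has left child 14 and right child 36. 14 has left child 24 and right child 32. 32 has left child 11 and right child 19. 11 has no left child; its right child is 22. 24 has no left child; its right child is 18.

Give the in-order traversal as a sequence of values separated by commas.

In-order visits the left subtree, then the node, then the right subtree.
At 20: go left to 14.
  At 14: go left to 24.
    At 24: no left child.
    Visit 24.
    At 24: go right to 18.
      18 is a leaf — visit 18.
  Visit 14.
  At 14: go right to 32.
    At 32: go left to 11.
      At 11: no left child.
      Visit 11.
      At 11: go right to 22.
        22 is a leaf — visit 22.
    Visit 32.
    At 32: go right to 19.
      19 is a leaf — visit 19.
Visit 20.
At 20: go right to 36.
  36 is a leaf — visit 36.

24, 18, 14, 11, 22, 32, 19, 20, 36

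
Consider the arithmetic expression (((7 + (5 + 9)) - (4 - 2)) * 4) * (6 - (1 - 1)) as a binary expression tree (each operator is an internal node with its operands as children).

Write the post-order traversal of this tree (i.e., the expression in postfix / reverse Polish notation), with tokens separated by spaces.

Post-order on an expression tree gives postfix notation: for each operator, emit left operand, right operand, then the operator.

7 5 9 + + 4 2 - - 4 * 6 1 1 - - *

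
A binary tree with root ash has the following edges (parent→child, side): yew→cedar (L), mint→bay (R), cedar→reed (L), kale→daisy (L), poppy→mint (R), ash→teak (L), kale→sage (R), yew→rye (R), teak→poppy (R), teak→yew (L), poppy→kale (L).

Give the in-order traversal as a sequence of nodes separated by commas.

reed, cedar, yew, rye, teak, daisy, kale, sage, poppy, mint, bay, ash

In-order visits the left subtree, then the node, then the right subtree.
At ash: go left to teak.
  At teak: go left to yew.
    At yew: go left to cedar.
      At cedar: go left to reed.
        reed is a leaf — visit reed.
      Visit cedar.
      At cedar: no right child.
    Visit yew.
    At yew: go right to rye.
      rye is a leaf — visit rye.
  Visit teak.
  At teak: go right to poppy.
    At poppy: go left to kale.
      At kale: go left to daisy.
        daisy is a leaf — visit daisy.
      Visit kale.
      At kale: go right to sage.
        sage is a leaf — visit sage.
    Visit poppy.
    At poppy: go right to mint.
      At mint: no left child.
      Visit mint.
      At mint: go right to bay.
        bay is a leaf — visit bay.
Visit ash.
At ash: no right child.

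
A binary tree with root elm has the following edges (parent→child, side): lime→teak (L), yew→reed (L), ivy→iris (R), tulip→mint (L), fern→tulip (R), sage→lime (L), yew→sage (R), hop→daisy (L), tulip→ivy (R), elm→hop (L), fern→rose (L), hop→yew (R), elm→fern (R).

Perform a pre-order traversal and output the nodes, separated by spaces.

elm hop daisy yew reed sage lime teak fern rose tulip mint ivy iris

Pre-order visits the node, then its left subtree, then its right subtree.
Visit elm.
At elm: go left to hop.
  Visit hop.
  At hop: go left to daisy.
    daisy is a leaf — visit daisy.
  At hop: go right to yew.
    Visit yew.
    At yew: go left to reed.
      reed is a leaf — visit reed.
    At yew: go right to sage.
      Visit sage.
      At sage: go left to lime.
        Visit lime.
        At lime: go left to teak.
          teak is a leaf — visit teak.
        At lime: no right child.
      At sage: no right child.
At elm: go right to fern.
  Visit fern.
  At fern: go left to rose.
    rose is a leaf — visit rose.
  At fern: go right to tulip.
    Visit tulip.
    At tulip: go left to mint.
      mint is a leaf — visit mint.
    At tulip: go right to ivy.
      Visit ivy.
      At ivy: no left child.
      At ivy: go right to iris.
        iris is a leaf — visit iris.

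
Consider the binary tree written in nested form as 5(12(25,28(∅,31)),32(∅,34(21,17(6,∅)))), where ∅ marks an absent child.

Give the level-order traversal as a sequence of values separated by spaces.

5 12 32 25 28 34 31 21 17 6

Level-order visits nodes level by level from the root, left to right within each level.
Level 0: 5
Level 1: 12, 32
Level 2: 25, 28, 34
Level 3: 31, 21, 17
Level 4: 6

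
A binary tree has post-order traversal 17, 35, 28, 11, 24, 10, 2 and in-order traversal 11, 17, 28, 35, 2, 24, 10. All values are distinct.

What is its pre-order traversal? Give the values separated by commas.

2, 11, 28, 17, 35, 10, 24

The last element of post-order is the root; it splits in-order into left and right subtrees.
Root 2: left subtree has 4 nodes {11, 17, 28, 35}, right has 2 {24, 10}.
  Root 11: left subtree has 0 nodes { }, right has 3 {17, 28, 35}.
    Root 28: left subtree has 1 node {17}, right has 1 {35}.
  Root 10: left subtree has 1 node {24}, right has 0 { }.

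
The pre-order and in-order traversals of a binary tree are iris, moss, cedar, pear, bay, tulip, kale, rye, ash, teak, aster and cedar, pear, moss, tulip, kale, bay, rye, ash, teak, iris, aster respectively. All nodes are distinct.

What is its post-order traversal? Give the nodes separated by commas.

The first element of pre-order is the root; it splits in-order into left and right subtrees.
Root iris: left subtree has 9 nodes {cedar, pear, moss, tulip, kale, bay, rye, ash, teak}, right has 1 {aster}.
  Root moss: left subtree has 2 nodes {cedar, pear}, right has 6 {tulip, kale, bay, rye, ash, teak}.
    Root cedar: left subtree has 0 nodes { }, right has 1 {pear}.
    Root bay: left subtree has 2 nodes {tulip, kale}, right has 3 {rye, ash, teak}.
      Root tulip: left subtree has 0 nodes { }, right has 1 {kale}.
      Root rye: left subtree has 0 nodes { }, right has 2 {ash, teak}.
        Root ash: left subtree has 0 nodes { }, right has 1 {teak}.

pear, cedar, kale, tulip, teak, ash, rye, bay, moss, aster, iris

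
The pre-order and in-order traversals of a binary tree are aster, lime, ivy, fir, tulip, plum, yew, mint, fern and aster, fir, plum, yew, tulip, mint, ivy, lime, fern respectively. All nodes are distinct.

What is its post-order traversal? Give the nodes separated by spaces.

The first element of pre-order is the root; it splits in-order into left and right subtrees.
Root aster: left subtree has 0 nodes { }, right has 8 {fir, plum, yew, tulip, mint, ivy, lime, fern}.
  Root lime: left subtree has 6 nodes {fir, plum, yew, tulip, mint, ivy}, right has 1 {fern}.
    Root ivy: left subtree has 5 nodes {fir, plum, yew, tulip, mint}, right has 0 { }.
      Root fir: left subtree has 0 nodes { }, right has 4 {plum, yew, tulip, mint}.
        Root tulip: left subtree has 2 nodes {plum, yew}, right has 1 {mint}.
          Root plum: left subtree has 0 nodes { }, right has 1 {yew}.

yew plum mint tulip fir ivy fern lime aster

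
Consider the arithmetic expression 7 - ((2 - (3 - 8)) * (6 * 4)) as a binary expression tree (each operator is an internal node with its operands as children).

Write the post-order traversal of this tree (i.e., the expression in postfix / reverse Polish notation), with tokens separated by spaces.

7 2 3 8 - - 6 4 * * -

Post-order on an expression tree gives postfix notation: for each operator, emit left operand, right operand, then the operator.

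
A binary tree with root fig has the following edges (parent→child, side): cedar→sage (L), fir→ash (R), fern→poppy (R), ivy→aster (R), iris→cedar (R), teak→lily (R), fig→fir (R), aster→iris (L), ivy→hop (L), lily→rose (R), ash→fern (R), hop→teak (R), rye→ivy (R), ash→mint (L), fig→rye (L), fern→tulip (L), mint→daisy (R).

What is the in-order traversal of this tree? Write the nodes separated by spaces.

In-order visits the left subtree, then the node, then the right subtree.
At fig: go left to rye.
  At rye: no left child.
  Visit rye.
  At rye: go right to ivy.
    At ivy: go left to hop.
      At hop: no left child.
      Visit hop.
      At hop: go right to teak.
        At teak: no left child.
        Visit teak.
        At teak: go right to lily.
          At lily: no left child.
          Visit lily.
          At lily: go right to rose.
            rose is a leaf — visit rose.
    Visit ivy.
    At ivy: go right to aster.
      At aster: go left to iris.
        At iris: no left child.
        Visit iris.
        At iris: go right to cedar.
          At cedar: go left to sage.
            sage is a leaf — visit sage.
          Visit cedar.
          At cedar: no right child.
      Visit aster.
      At aster: no right child.
Visit fig.
At fig: go right to fir.
  At fir: no left child.
  Visit fir.
  At fir: go right to ash.
    At ash: go left to mint.
      At mint: no left child.
      Visit mint.
      At mint: go right to daisy.
        daisy is a leaf — visit daisy.
    Visit ash.
    At ash: go right to fern.
      At fern: go left to tulip.
        tulip is a leaf — visit tulip.
      Visit fern.
      At fern: go right to poppy.
        poppy is a leaf — visit poppy.

rye hop teak lily rose ivy iris sage cedar aster fig fir mint daisy ash tulip fern poppy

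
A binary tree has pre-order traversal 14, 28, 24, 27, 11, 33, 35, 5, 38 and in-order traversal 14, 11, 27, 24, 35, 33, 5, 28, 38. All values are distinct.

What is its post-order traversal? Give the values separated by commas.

The first element of pre-order is the root; it splits in-order into left and right subtrees.
Root 14: left subtree has 0 nodes { }, right has 8 {11, 27, 24, 35, 33, 5, 28, 38}.
  Root 28: left subtree has 6 nodes {11, 27, 24, 35, 33, 5}, right has 1 {38}.
    Root 24: left subtree has 2 nodes {11, 27}, right has 3 {35, 33, 5}.
      Root 27: left subtree has 1 node {11}, right has 0 { }.
      Root 33: left subtree has 1 node {35}, right has 1 {5}.

11, 27, 35, 5, 33, 24, 38, 28, 14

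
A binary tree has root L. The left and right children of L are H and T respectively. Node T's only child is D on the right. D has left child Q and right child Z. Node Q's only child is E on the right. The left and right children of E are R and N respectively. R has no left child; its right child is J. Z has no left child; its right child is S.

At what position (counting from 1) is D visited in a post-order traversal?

9

Post-order visits the left subtree, then the right subtree, then the node.
At L: go left to H.
  H is a leaf — visit H.
At L: go right to T.
  At T: no left child.
  At T: go right to D.
    At D: go left to Q.
      At Q: no left child.
      At Q: go right to E.
        At E: go left to R.
          At R: no left child.
          At R: go right to J.
            J is a leaf — visit J.
          Visit R.
        At E: go right to N.
          N is a leaf — visit N.
        Visit E.
      Visit Q.
    At D: go right to Z.
      At Z: no left child.
      At Z: go right to S.
        S is a leaf — visit S.
      Visit Z.
    Visit D.
  Visit T.
Visit L.
Full post-order sequence: H, J, R, N, E, Q, S, Z, D, T, L.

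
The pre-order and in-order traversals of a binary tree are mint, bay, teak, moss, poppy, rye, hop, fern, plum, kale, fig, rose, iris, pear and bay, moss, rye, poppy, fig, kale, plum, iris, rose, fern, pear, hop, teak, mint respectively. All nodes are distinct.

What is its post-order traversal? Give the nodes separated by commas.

rye, fig, kale, iris, rose, plum, pear, fern, hop, poppy, moss, teak, bay, mint

The first element of pre-order is the root; it splits in-order into left and right subtrees.
Root mint: left subtree has 13 nodes {bay, moss, rye, poppy, fig, kale, plum, iris, rose, fern, pear, hop, teak}, right has 0 { }.
  Root bay: left subtree has 0 nodes { }, right has 12 {moss, rye, poppy, fig, kale, plum, iris, rose, fern, pear, hop, teak}.
    Root teak: left subtree has 11 nodes {moss, rye, poppy, fig, kale, plum, iris, rose, fern, pear, hop}, right has 0 { }.
      Root moss: left subtree has 0 nodes { }, right has 10 {rye, poppy, fig, kale, plum, iris, rose, fern, pear, hop}.
        Root poppy: left subtree has 1 node {rye}, right has 8 {fig, kale, plum, iris, rose, fern, pear, hop}.
          Root hop: left subtree has 7 nodes {fig, kale, plum, iris, rose, fern, pear}, right has 0 { }.
            Root fern: left subtree has 5 nodes {fig, kale, plum, iris, rose}, right has 1 {pear}.
              Root plum: left subtree has 2 nodes {fig, kale}, right has 2 {iris, rose}.
                Root kale: left subtree has 1 node {fig}, right has 0 { }.
                Root rose: left subtree has 1 node {iris}, right has 0 { }.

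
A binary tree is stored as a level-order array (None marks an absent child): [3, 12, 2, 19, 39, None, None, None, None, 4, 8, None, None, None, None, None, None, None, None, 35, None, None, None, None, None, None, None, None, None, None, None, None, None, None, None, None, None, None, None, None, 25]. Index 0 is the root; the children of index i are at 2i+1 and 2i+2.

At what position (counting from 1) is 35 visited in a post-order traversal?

3

Post-order visits the left subtree, then the right subtree, then the node.
At 3: go left to 12.
  At 12: go left to 19.
    19 is a leaf — visit 19.
  At 12: go right to 39.
    At 39: go left to 4.
      At 4: go left to 35.
        At 35: no left child.
        At 35: go right to 25.
          25 is a leaf — visit 25.
        Visit 35.
      At 4: no right child.
      Visit 4.
    At 39: go right to 8.
      8 is a leaf — visit 8.
    Visit 39.
  Visit 12.
At 3: go right to 2.
  2 is a leaf — visit 2.
Visit 3.
Full post-order sequence: 19, 25, 35, 4, 8, 39, 12, 2, 3.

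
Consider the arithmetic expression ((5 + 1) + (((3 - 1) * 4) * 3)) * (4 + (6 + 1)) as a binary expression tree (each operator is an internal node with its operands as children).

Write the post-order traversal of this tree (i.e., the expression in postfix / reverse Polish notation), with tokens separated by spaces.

Post-order on an expression tree gives postfix notation: for each operator, emit left operand, right operand, then the operator.

5 1 + 3 1 - 4 * 3 * + 4 6 1 + + *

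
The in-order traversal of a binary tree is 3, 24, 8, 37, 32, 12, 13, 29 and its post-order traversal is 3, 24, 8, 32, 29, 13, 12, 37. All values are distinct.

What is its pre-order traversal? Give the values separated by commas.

The last element of post-order is the root; it splits in-order into left and right subtrees.
Root 37: left subtree has 3 nodes {3, 24, 8}, right has 4 {32, 12, 13, 29}.
  Root 8: left subtree has 2 nodes {3, 24}, right has 0 { }.
    Root 24: left subtree has 1 node {3}, right has 0 { }.
  Root 12: left subtree has 1 node {32}, right has 2 {13, 29}.
    Root 13: left subtree has 0 nodes { }, right has 1 {29}.

37, 8, 24, 3, 12, 32, 13, 29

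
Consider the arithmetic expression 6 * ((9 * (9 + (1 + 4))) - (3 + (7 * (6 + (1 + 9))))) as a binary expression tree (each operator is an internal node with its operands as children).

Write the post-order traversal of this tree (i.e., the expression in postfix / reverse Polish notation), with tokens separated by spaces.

Post-order on an expression tree gives postfix notation: for each operator, emit left operand, right operand, then the operator.

6 9 9 1 4 + + * 3 7 6 1 9 + + * + - *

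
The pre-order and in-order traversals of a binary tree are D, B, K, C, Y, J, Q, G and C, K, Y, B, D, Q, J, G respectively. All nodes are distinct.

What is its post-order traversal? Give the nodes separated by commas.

C, Y, K, B, Q, G, J, D

The first element of pre-order is the root; it splits in-order into left and right subtrees.
Root D: left subtree has 4 nodes {C, K, Y, B}, right has 3 {Q, J, G}.
  Root B: left subtree has 3 nodes {C, K, Y}, right has 0 { }.
    Root K: left subtree has 1 node {C}, right has 1 {Y}.
  Root J: left subtree has 1 node {Q}, right has 1 {G}.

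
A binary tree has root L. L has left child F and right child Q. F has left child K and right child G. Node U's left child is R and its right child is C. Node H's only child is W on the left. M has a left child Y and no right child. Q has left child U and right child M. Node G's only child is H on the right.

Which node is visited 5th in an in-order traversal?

In-order visits the left subtree, then the node, then the right subtree.
At L: go left to F.
  At F: go left to K.
    K is a leaf — visit K.
  Visit F.
  At F: go right to G.
    At G: no left child.
    Visit G.
    At G: go right to H.
      At H: go left to W.
        W is a leaf — visit W.
      Visit H.
      At H: no right child.
Visit L.
At L: go right to Q.
  At Q: go left to U.
    At U: go left to R.
      R is a leaf — visit R.
    Visit U.
    At U: go right to C.
      C is a leaf — visit C.
  Visit Q.
  At Q: go right to M.
    At M: go left to Y.
      Y is a leaf — visit Y.
    Visit M.
    At M: no right child.
Full in-order sequence: K, F, G, W, H, L, R, U, C, Q, Y, M.

H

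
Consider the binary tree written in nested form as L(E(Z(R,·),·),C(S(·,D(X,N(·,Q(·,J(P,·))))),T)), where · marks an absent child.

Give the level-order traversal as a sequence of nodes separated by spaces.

Level-order visits nodes level by level from the root, left to right within each level.
Level 0: L
Level 1: E, C
Level 2: Z, S, T
Level 3: R, D
Level 4: X, N
Level 5: Q
Level 6: J
Level 7: P

L E C Z S T R D X N Q J P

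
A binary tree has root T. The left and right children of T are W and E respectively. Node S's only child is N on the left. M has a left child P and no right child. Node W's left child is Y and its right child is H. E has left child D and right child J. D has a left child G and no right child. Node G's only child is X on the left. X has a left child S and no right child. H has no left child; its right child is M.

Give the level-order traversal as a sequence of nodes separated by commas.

Level-order visits nodes level by level from the root, left to right within each level.
Level 0: T
Level 1: W, E
Level 2: Y, H, D, J
Level 3: M, G
Level 4: P, X
Level 5: S
Level 6: N

T, W, E, Y, H, D, J, M, G, P, X, S, N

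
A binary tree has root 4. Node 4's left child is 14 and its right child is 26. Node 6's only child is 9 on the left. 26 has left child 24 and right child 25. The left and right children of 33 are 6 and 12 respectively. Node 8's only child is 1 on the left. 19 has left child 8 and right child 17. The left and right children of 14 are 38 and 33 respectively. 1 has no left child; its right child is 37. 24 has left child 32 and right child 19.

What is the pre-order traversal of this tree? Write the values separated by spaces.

4 14 38 33 6 9 12 26 24 32 19 8 1 37 17 25

Pre-order visits the node, then its left subtree, then its right subtree.
Visit 4.
At 4: go left to 14.
  Visit 14.
  At 14: go left to 38.
    38 is a leaf — visit 38.
  At 14: go right to 33.
    Visit 33.
    At 33: go left to 6.
      Visit 6.
      At 6: go left to 9.
        9 is a leaf — visit 9.
      At 6: no right child.
    At 33: go right to 12.
      12 is a leaf — visit 12.
At 4: go right to 26.
  Visit 26.
  At 26: go left to 24.
    Visit 24.
    At 24: go left to 32.
      32 is a leaf — visit 32.
    At 24: go right to 19.
      Visit 19.
      At 19: go left to 8.
        Visit 8.
        At 8: go left to 1.
          Visit 1.
          At 1: no left child.
          At 1: go right to 37.
            37 is a leaf — visit 37.
        At 8: no right child.
      At 19: go right to 17.
        17 is a leaf — visit 17.
  At 26: go right to 25.
    25 is a leaf — visit 25.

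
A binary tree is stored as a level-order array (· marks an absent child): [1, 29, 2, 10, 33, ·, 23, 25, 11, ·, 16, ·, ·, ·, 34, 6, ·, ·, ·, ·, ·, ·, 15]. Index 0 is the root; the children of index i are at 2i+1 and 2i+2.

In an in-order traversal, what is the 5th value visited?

29

In-order visits the left subtree, then the node, then the right subtree.
At 1: go left to 29.
  At 29: go left to 10.
    At 10: go left to 25.
      At 25: go left to 6.
        6 is a leaf — visit 6.
      Visit 25.
      At 25: no right child.
    Visit 10.
    At 10: go right to 11.
      11 is a leaf — visit 11.
  Visit 29.
  At 29: go right to 33.
    At 33: no left child.
    Visit 33.
    At 33: go right to 16.
      At 16: no left child.
      Visit 16.
      At 16: go right to 15.
        15 is a leaf — visit 15.
Visit 1.
At 1: go right to 2.
  At 2: no left child.
  Visit 2.
  At 2: go right to 23.
    At 23: no left child.
    Visit 23.
    At 23: go right to 34.
      34 is a leaf — visit 34.
Full in-order sequence: 6, 25, 10, 11, 29, 33, 16, 15, 1, 2, 23, 34.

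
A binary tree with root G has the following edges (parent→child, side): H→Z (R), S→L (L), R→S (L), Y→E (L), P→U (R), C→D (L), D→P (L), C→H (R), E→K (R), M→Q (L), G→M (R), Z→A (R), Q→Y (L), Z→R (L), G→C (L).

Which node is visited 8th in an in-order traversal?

In-order visits the left subtree, then the node, then the right subtree.
At G: go left to C.
  At C: go left to D.
    At D: go left to P.
      At P: no left child.
      Visit P.
      At P: go right to U.
        U is a leaf — visit U.
    Visit D.
    At D: no right child.
  Visit C.
  At C: go right to H.
    At H: no left child.
    Visit H.
    At H: go right to Z.
      At Z: go left to R.
        At R: go left to S.
          At S: go left to L.
            L is a leaf — visit L.
          Visit S.
          At S: no right child.
        Visit R.
        At R: no right child.
      Visit Z.
      At Z: go right to A.
        A is a leaf — visit A.
Visit G.
At G: go right to M.
  At M: go left to Q.
    At Q: go left to Y.
      At Y: go left to E.
        At E: no left child.
        Visit E.
        At E: go right to K.
          K is a leaf — visit K.
      Visit Y.
      At Y: no right child.
    Visit Q.
    At Q: no right child.
  Visit M.
  At M: no right child.
Full in-order sequence: P, U, D, C, H, L, S, R, Z, A, G, E, K, Y, Q, M.

R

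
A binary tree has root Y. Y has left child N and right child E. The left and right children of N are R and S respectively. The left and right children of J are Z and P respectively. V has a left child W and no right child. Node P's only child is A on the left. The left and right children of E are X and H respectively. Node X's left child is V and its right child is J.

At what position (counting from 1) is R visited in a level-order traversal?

Level-order visits nodes level by level from the root, left to right within each level.
Level 0: Y
Level 1: N, E
Level 2: R, S, X, H
Level 3: V, J
Level 4: W, Z, P
Level 5: A
Full level-order sequence: Y, N, E, R, S, X, H, V, J, W, Z, P, A.

4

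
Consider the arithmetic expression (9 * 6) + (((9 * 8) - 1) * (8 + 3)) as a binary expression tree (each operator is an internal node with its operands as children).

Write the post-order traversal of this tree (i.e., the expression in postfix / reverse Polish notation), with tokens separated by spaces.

Post-order on an expression tree gives postfix notation: for each operator, emit left operand, right operand, then the operator.

9 6 * 9 8 * 1 - 8 3 + * +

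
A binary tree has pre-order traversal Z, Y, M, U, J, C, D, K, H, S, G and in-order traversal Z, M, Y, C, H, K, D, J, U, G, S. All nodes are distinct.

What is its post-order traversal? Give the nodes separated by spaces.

M H K D C J G S U Y Z

The first element of pre-order is the root; it splits in-order into left and right subtrees.
Root Z: left subtree has 0 nodes { }, right has 10 {M, Y, C, H, K, D, J, U, G, S}.
  Root Y: left subtree has 1 node {M}, right has 8 {C, H, K, D, J, U, G, S}.
    Root U: left subtree has 5 nodes {C, H, K, D, J}, right has 2 {G, S}.
      Root J: left subtree has 4 nodes {C, H, K, D}, right has 0 { }.
        Root C: left subtree has 0 nodes { }, right has 3 {H, K, D}.
          Root D: left subtree has 2 nodes {H, K}, right has 0 { }.
            Root K: left subtree has 1 node {H}, right has 0 { }.
      Root S: left subtree has 1 node {G}, right has 0 { }.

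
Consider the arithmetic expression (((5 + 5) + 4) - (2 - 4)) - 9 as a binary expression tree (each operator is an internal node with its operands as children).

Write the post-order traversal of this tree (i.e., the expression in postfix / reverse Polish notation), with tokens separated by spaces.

Post-order on an expression tree gives postfix notation: for each operator, emit left operand, right operand, then the operator.

5 5 + 4 + 2 4 - - 9 -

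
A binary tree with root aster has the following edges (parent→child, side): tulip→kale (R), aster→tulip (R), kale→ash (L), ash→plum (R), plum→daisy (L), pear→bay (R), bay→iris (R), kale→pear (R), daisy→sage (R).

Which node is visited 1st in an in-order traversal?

aster

In-order visits the left subtree, then the node, then the right subtree.
At aster: no left child.
Visit aster.
At aster: go right to tulip.
  At tulip: no left child.
  Visit tulip.
  At tulip: go right to kale.
    At kale: go left to ash.
      At ash: no left child.
      Visit ash.
      At ash: go right to plum.
        At plum: go left to daisy.
          At daisy: no left child.
          Visit daisy.
          At daisy: go right to sage.
            sage is a leaf — visit sage.
        Visit plum.
        At plum: no right child.
    Visit kale.
    At kale: go right to pear.
      At pear: no left child.
      Visit pear.
      At pear: go right to bay.
        At bay: no left child.
        Visit bay.
        At bay: go right to iris.
          iris is a leaf — visit iris.
Full in-order sequence: aster, tulip, ash, daisy, sage, plum, kale, pear, bay, iris.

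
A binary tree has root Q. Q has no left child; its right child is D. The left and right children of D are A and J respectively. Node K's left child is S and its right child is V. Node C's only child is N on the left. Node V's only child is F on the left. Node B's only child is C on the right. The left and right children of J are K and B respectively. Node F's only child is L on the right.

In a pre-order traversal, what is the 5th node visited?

Pre-order visits the node, then its left subtree, then its right subtree.
Visit Q.
At Q: no left child.
At Q: go right to D.
  Visit D.
  At D: go left to A.
    A is a leaf — visit A.
  At D: go right to J.
    Visit J.
    At J: go left to K.
      Visit K.
      At K: go left to S.
        S is a leaf — visit S.
      At K: go right to V.
        Visit V.
        At V: go left to F.
          Visit F.
          At F: no left child.
          At F: go right to L.
            L is a leaf — visit L.
        At V: no right child.
    At J: go right to B.
      Visit B.
      At B: no left child.
      At B: go right to C.
        Visit C.
        At C: go left to N.
          N is a leaf — visit N.
        At C: no right child.
Full pre-order sequence: Q, D, A, J, K, S, V, F, L, B, C, N.

K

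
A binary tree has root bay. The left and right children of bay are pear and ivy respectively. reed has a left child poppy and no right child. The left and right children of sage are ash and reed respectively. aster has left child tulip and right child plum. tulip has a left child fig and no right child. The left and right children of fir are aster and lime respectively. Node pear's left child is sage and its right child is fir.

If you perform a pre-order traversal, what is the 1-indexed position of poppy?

6

Pre-order visits the node, then its left subtree, then its right subtree.
Visit bay.
At bay: go left to pear.
  Visit pear.
  At pear: go left to sage.
    Visit sage.
    At sage: go left to ash.
      ash is a leaf — visit ash.
    At sage: go right to reed.
      Visit reed.
      At reed: go left to poppy.
        poppy is a leaf — visit poppy.
      At reed: no right child.
  At pear: go right to fir.
    Visit fir.
    At fir: go left to aster.
      Visit aster.
      At aster: go left to tulip.
        Visit tulip.
        At tulip: go left to fig.
          fig is a leaf — visit fig.
        At tulip: no right child.
      At aster: go right to plum.
        plum is a leaf — visit plum.
    At fir: go right to lime.
      lime is a leaf — visit lime.
At bay: go right to ivy.
  ivy is a leaf — visit ivy.
Full pre-order sequence: bay, pear, sage, ash, reed, poppy, fir, aster, tulip, fig, plum, lime, ivy.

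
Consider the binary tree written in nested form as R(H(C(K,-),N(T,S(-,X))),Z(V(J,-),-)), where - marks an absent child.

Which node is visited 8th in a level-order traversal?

T

Level-order visits nodes level by level from the root, left to right within each level.
Level 0: R
Level 1: H, Z
Level 2: C, N, V
Level 3: K, T, S, J
Level 4: X
Full level-order sequence: R, H, Z, C, N, V, K, T, S, J, X.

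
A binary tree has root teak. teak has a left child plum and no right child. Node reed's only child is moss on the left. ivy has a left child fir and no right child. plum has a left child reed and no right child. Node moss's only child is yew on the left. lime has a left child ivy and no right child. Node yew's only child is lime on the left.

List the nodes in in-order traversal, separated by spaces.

fir ivy lime yew moss reed plum teak

In-order visits the left subtree, then the node, then the right subtree.
At teak: go left to plum.
  At plum: go left to reed.
    At reed: go left to moss.
      At moss: go left to yew.
        At yew: go left to lime.
          At lime: go left to ivy.
            At ivy: go left to fir.
              fir is a leaf — visit fir.
            Visit ivy.
            At ivy: no right child.
          Visit lime.
          At lime: no right child.
        Visit yew.
        At yew: no right child.
      Visit moss.
      At moss: no right child.
    Visit reed.
    At reed: no right child.
  Visit plum.
  At plum: no right child.
Visit teak.
At teak: no right child.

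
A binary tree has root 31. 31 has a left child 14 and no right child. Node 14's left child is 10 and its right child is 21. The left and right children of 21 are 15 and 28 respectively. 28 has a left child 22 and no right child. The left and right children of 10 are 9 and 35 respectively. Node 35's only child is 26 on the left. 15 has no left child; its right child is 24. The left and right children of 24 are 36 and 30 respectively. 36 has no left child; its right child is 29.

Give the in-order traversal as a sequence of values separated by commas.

9, 10, 26, 35, 14, 15, 36, 29, 24, 30, 21, 22, 28, 31

In-order visits the left subtree, then the node, then the right subtree.
At 31: go left to 14.
  At 14: go left to 10.
    At 10: go left to 9.
      9 is a leaf — visit 9.
    Visit 10.
    At 10: go right to 35.
      At 35: go left to 26.
        26 is a leaf — visit 26.
      Visit 35.
      At 35: no right child.
  Visit 14.
  At 14: go right to 21.
    At 21: go left to 15.
      At 15: no left child.
      Visit 15.
      At 15: go right to 24.
        At 24: go left to 36.
          At 36: no left child.
          Visit 36.
          At 36: go right to 29.
            29 is a leaf — visit 29.
        Visit 24.
        At 24: go right to 30.
          30 is a leaf — visit 30.
    Visit 21.
    At 21: go right to 28.
      At 28: go left to 22.
        22 is a leaf — visit 22.
      Visit 28.
      At 28: no right child.
Visit 31.
At 31: no right child.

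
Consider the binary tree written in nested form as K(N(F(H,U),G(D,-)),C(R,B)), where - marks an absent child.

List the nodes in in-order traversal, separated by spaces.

H F U N D G K R C B

In-order visits the left subtree, then the node, then the right subtree.
At K: go left to N.
  At N: go left to F.
    At F: go left to H.
      H is a leaf — visit H.
    Visit F.
    At F: go right to U.
      U is a leaf — visit U.
  Visit N.
  At N: go right to G.
    At G: go left to D.
      D is a leaf — visit D.
    Visit G.
    At G: no right child.
Visit K.
At K: go right to C.
  At C: go left to R.
    R is a leaf — visit R.
  Visit C.
  At C: go right to B.
    B is a leaf — visit B.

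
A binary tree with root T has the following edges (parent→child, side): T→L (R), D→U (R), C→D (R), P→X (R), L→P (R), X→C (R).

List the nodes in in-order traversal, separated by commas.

In-order visits the left subtree, then the node, then the right subtree.
At T: no left child.
Visit T.
At T: go right to L.
  At L: no left child.
  Visit L.
  At L: go right to P.
    At P: no left child.
    Visit P.
    At P: go right to X.
      At X: no left child.
      Visit X.
      At X: go right to C.
        At C: no left child.
        Visit C.
        At C: go right to D.
          At D: no left child.
          Visit D.
          At D: go right to U.
            U is a leaf — visit U.

T, L, P, X, C, D, U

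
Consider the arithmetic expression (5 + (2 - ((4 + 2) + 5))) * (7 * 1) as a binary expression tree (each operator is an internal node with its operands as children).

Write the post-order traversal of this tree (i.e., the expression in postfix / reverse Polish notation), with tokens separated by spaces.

5 2 4 2 + 5 + - + 7 1 * *

Post-order on an expression tree gives postfix notation: for each operator, emit left operand, right operand, then the operator.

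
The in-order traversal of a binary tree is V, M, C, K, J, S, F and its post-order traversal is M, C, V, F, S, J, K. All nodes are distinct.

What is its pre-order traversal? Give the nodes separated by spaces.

K V C M J S F

The last element of post-order is the root; it splits in-order into left and right subtrees.
Root K: left subtree has 3 nodes {V, M, C}, right has 3 {J, S, F}.
  Root V: left subtree has 0 nodes { }, right has 2 {M, C}.
    Root C: left subtree has 1 node {M}, right has 0 { }.
  Root J: left subtree has 0 nodes { }, right has 2 {S, F}.
    Root S: left subtree has 0 nodes { }, right has 1 {F}.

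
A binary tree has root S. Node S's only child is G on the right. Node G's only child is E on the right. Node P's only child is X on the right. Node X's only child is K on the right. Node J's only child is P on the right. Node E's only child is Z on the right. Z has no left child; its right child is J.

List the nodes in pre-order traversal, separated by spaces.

Pre-order visits the node, then its left subtree, then its right subtree.
Visit S.
At S: no left child.
At S: go right to G.
  Visit G.
  At G: no left child.
  At G: go right to E.
    Visit E.
    At E: no left child.
    At E: go right to Z.
      Visit Z.
      At Z: no left child.
      At Z: go right to J.
        Visit J.
        At J: no left child.
        At J: go right to P.
          Visit P.
          At P: no left child.
          At P: go right to X.
            Visit X.
            At X: no left child.
            At X: go right to K.
              K is a leaf — visit K.

S G E Z J P X K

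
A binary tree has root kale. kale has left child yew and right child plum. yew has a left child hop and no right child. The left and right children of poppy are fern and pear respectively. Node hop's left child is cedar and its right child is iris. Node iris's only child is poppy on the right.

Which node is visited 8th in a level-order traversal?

fern

Level-order visits nodes level by level from the root, left to right within each level.
Level 0: kale
Level 1: yew, plum
Level 2: hop
Level 3: cedar, iris
Level 4: poppy
Level 5: fern, pear
Full level-order sequence: kale, yew, plum, hop, cedar, iris, poppy, fern, pear.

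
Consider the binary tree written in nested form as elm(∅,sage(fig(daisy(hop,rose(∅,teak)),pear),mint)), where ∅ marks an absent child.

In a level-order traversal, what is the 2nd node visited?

Level-order visits nodes level by level from the root, left to right within each level.
Level 0: elm
Level 1: sage
Level 2: fig, mint
Level 3: daisy, pear
Level 4: hop, rose
Level 5: teak
Full level-order sequence: elm, sage, fig, mint, daisy, pear, hop, rose, teak.

sage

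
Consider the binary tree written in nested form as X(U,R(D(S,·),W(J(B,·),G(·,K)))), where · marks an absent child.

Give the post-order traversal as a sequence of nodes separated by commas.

Post-order visits the left subtree, then the right subtree, then the node.
At X: go left to U.
  U is a leaf — visit U.
At X: go right to R.
  At R: go left to D.
    At D: go left to S.
      S is a leaf — visit S.
    At D: no right child.
    Visit D.
  At R: go right to W.
    At W: go left to J.
      At J: go left to B.
        B is a leaf — visit B.
      At J: no right child.
      Visit J.
    At W: go right to G.
      At G: no left child.
      At G: go right to K.
        K is a leaf — visit K.
      Visit G.
    Visit W.
  Visit R.
Visit X.

U, S, D, B, J, K, G, W, R, X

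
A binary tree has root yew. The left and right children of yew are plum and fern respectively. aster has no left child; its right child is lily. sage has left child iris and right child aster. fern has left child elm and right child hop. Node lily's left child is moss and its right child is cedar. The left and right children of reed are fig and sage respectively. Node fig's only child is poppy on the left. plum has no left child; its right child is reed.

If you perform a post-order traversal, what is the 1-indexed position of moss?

4

Post-order visits the left subtree, then the right subtree, then the node.
At yew: go left to plum.
  At plum: no left child.
  At plum: go right to reed.
    At reed: go left to fig.
      At fig: go left to poppy.
        poppy is a leaf — visit poppy.
      At fig: no right child.
      Visit fig.
    At reed: go right to sage.
      At sage: go left to iris.
        iris is a leaf — visit iris.
      At sage: go right to aster.
        At aster: no left child.
        At aster: go right to lily.
          At lily: go left to moss.
            moss is a leaf — visit moss.
          At lily: go right to cedar.
            cedar is a leaf — visit cedar.
          Visit lily.
        Visit aster.
      Visit sage.
    Visit reed.
  Visit plum.
At yew: go right to fern.
  At fern: go left to elm.
    elm is a leaf — visit elm.
  At fern: go right to hop.
    hop is a leaf — visit hop.
  Visit fern.
Visit yew.
Full post-order sequence: poppy, fig, iris, moss, cedar, lily, aster, sage, reed, plum, elm, hop, fern, yew.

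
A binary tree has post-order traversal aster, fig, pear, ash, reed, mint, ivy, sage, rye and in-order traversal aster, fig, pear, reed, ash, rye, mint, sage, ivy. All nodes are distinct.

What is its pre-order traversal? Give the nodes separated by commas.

rye, reed, pear, fig, aster, ash, sage, mint, ivy

The last element of post-order is the root; it splits in-order into left and right subtrees.
Root rye: left subtree has 5 nodes {aster, fig, pear, reed, ash}, right has 3 {mint, sage, ivy}.
  Root reed: left subtree has 3 nodes {aster, fig, pear}, right has 1 {ash}.
    Root pear: left subtree has 2 nodes {aster, fig}, right has 0 { }.
      Root fig: left subtree has 1 node {aster}, right has 0 { }.
  Root sage: left subtree has 1 node {mint}, right has 1 {ivy}.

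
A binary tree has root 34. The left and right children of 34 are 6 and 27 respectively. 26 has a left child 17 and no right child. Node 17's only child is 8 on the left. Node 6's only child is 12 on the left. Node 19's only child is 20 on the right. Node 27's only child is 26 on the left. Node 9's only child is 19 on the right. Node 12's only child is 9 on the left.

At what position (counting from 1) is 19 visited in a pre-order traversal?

5

Pre-order visits the node, then its left subtree, then its right subtree.
Visit 34.
At 34: go left to 6.
  Visit 6.
  At 6: go left to 12.
    Visit 12.
    At 12: go left to 9.
      Visit 9.
      At 9: no left child.
      At 9: go right to 19.
        Visit 19.
        At 19: no left child.
        At 19: go right to 20.
          20 is a leaf — visit 20.
    At 12: no right child.
  At 6: no right child.
At 34: go right to 27.
  Visit 27.
  At 27: go left to 26.
    Visit 26.
    At 26: go left to 17.
      Visit 17.
      At 17: go left to 8.
        8 is a leaf — visit 8.
      At 17: no right child.
    At 26: no right child.
  At 27: no right child.
Full pre-order sequence: 34, 6, 12, 9, 19, 20, 27, 26, 17, 8.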